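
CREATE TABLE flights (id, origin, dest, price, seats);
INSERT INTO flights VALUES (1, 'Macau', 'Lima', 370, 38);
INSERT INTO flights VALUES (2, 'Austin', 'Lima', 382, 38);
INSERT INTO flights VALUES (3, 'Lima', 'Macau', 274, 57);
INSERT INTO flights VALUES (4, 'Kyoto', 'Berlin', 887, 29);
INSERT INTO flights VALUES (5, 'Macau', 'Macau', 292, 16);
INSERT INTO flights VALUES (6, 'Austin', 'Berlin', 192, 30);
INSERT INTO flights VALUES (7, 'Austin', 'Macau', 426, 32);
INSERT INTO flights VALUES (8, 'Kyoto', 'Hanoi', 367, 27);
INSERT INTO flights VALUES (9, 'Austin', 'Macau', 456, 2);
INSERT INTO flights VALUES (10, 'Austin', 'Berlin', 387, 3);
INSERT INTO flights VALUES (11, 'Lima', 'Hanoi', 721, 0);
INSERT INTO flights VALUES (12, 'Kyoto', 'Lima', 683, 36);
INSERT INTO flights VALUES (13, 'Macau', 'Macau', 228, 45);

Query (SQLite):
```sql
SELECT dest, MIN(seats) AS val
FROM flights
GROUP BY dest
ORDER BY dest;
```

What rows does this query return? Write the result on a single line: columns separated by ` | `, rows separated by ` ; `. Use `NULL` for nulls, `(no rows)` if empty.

Berlin | 3 ; Hanoi | 0 ; Lima | 36 ; Macau | 2

Partition flights by dest; compute MIN(seats) within each group.
  Berlin: ids {4, 6, 10} → MIN(seats)=3
  Hanoi: ids {8, 11} → MIN(seats)=0
  Lima: ids {1, 2, 12} → MIN(seats)=36
  Macau: ids {3, 5, 7, 9, 13} → MIN(seats)=2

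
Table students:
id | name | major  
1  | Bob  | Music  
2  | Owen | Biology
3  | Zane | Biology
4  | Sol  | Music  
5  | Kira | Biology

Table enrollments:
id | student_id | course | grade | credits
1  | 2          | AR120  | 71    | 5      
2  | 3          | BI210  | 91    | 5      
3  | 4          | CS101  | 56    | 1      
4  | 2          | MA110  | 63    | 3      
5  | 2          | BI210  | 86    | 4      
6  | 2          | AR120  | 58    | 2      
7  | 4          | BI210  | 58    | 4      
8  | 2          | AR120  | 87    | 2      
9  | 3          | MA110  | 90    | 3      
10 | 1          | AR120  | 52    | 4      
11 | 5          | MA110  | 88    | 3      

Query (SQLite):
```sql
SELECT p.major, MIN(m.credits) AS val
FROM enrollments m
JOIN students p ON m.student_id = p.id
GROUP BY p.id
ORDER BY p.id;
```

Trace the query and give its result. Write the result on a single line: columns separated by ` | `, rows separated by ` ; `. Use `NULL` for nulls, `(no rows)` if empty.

Join each enrollments row to its students via student_id.
Group joined rows by students.id; compute MIN(m.credits) per group.
  1: ids {10} → MIN(m.credits)=4
  2: ids {1, 4, 5, 6, 8} → MIN(m.credits)=2
  3: ids {2, 9} → MIN(m.credits)=3
  4: ids {3, 7} → MIN(m.credits)=1
  5: ids {11} → MIN(m.credits)=3

Music | 4 ; Biology | 2 ; Biology | 3 ; Music | 1 ; Biology | 3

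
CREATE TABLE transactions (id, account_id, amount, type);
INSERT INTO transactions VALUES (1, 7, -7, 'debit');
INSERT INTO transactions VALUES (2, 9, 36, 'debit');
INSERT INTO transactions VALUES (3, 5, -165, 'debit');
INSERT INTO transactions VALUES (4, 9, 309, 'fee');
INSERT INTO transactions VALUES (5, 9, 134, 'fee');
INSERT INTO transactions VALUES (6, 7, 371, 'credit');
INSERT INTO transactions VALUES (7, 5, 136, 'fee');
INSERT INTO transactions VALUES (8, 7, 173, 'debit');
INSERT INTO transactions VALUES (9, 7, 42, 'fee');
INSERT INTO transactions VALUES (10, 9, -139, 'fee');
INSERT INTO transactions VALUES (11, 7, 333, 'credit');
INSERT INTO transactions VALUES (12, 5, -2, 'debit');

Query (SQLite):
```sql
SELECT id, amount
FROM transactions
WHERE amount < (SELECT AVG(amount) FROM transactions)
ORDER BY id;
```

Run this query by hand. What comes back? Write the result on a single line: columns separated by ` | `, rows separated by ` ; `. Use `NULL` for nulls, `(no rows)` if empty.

Scalar subquery: AVG(amount) over all transactions rows = 101.75.
Keep rows where amount < that value.

1 | -7 ; 2 | 36 ; 3 | -165 ; 9 | 42 ; 10 | -139 ; 12 | -2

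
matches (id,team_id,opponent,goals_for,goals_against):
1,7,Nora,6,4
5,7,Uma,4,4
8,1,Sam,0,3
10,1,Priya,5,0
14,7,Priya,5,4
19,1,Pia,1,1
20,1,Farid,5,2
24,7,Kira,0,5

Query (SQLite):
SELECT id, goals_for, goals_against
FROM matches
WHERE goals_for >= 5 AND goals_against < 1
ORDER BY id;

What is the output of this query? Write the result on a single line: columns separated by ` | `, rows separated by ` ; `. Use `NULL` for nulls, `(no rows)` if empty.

10 | 5 | 0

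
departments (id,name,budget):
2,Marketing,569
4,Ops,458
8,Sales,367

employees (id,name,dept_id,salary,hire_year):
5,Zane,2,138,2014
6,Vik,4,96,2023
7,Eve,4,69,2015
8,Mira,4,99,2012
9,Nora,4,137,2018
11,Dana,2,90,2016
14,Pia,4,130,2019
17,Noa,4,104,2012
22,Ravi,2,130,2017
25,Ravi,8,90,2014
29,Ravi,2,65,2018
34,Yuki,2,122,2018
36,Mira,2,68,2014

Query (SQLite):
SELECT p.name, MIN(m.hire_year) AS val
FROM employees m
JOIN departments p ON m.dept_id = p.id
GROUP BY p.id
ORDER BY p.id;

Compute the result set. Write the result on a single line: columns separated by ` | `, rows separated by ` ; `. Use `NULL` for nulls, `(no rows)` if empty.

Join each employees row to its departments via dept_id.
Group joined rows by departments.id; compute MIN(m.hire_year) per group.
  2: ids {5, 11, 22, 29, 34, 36} → MIN(m.hire_year)=2014
  4: ids {6, 7, 8, 9, 14, 17} → MIN(m.hire_year)=2012
  8: ids {25} → MIN(m.hire_year)=2014

Marketing | 2014 ; Ops | 2012 ; Sales | 2014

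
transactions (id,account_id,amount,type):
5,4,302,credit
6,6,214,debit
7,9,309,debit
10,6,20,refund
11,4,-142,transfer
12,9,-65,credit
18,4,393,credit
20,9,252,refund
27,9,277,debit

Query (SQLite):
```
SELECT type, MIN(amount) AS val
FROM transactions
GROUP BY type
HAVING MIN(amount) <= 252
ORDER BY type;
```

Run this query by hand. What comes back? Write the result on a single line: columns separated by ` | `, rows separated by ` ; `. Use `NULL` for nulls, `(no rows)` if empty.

credit | -65 ; debit | 214 ; refund | 20 ; transfer | -142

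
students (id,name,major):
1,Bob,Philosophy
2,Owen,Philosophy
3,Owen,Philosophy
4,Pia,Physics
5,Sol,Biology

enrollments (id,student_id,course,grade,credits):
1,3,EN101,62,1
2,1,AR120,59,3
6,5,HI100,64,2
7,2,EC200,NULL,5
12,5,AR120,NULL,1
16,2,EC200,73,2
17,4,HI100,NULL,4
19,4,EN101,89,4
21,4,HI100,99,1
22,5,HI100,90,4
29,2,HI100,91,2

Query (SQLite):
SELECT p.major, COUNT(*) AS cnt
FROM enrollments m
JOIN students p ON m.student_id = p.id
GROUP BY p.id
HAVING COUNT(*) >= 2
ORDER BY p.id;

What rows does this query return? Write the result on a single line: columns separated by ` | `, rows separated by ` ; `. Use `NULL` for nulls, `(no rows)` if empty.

Philosophy | 3 ; Physics | 3 ; Biology | 3

Join each enrollments row to its students via student_id.
Group joined rows by students.id; compute COUNT(*) per group.
HAVING: keep groups with count ≥ 2.
  1: ids {2} → COUNT(*)=1
  2: ids {7, 16, 29} → COUNT(*)=3
  3: ids {1} → COUNT(*)=1
  4: ids {17, 19, 21} → COUNT(*)=3
  5: ids {6, 12, 22} → COUNT(*)=3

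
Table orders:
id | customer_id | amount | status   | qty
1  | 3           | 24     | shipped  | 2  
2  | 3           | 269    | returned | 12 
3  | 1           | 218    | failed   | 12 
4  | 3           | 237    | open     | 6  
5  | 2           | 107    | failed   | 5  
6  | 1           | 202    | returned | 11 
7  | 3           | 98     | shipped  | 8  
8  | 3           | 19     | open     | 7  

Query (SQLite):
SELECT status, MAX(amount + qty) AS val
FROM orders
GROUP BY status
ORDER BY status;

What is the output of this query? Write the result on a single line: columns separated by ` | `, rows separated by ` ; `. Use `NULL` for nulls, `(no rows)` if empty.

failed | 230 ; open | 243 ; returned | 281 ; shipped | 106

For each row compute amount + qty.
Group by status; take MAX of the expression per group.
  failed: ids {3, 5} → MAX(amount + qty)=230
  open: ids {4, 8} → MAX(amount + qty)=243
  returned: ids {2, 6} → MAX(amount + qty)=281
  shipped: ids {1, 7} → MAX(amount + qty)=106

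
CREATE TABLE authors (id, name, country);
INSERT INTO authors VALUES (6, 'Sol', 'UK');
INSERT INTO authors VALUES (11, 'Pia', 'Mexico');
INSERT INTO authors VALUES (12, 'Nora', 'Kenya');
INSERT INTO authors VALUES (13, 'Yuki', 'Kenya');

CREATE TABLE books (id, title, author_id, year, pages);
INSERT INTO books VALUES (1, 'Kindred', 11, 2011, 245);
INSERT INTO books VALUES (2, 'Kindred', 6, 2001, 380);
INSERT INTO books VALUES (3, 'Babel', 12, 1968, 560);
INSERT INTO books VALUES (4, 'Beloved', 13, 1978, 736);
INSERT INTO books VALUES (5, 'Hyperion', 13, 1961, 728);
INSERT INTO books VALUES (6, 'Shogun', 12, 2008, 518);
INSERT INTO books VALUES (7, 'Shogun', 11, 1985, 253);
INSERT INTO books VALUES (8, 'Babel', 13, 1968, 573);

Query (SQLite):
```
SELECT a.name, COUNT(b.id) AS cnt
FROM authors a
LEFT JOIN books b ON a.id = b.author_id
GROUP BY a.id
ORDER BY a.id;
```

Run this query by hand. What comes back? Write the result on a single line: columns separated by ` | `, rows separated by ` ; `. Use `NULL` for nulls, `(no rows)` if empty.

Sol | 1 ; Pia | 2 ; Nora | 2 ; Yuki | 3

LEFT JOIN keeps every authors row; unmatched ones get NULL for books columns.
Group by authors.id and compute COUNT(b.id). COUNT(col) of an all-NULL group is 0.
  6: ids {2} → COUNT(b.id)=1
  11: ids {1, 7} → COUNT(b.id)=2
  12: ids {3, 6} → COUNT(b.id)=2
  13: ids {4, 5, 8} → COUNT(b.id)=3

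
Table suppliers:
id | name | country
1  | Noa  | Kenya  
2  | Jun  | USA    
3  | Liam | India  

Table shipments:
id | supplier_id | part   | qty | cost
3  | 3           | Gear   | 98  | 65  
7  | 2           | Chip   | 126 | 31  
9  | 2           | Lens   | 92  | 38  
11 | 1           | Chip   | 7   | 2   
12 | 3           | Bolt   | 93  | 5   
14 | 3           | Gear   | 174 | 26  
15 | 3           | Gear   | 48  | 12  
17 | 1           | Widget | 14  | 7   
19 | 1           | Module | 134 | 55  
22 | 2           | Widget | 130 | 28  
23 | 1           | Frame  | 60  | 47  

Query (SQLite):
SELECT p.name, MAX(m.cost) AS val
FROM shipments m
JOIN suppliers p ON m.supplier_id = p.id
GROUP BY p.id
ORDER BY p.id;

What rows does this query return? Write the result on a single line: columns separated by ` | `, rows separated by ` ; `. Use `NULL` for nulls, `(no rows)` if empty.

Noa | 55 ; Jun | 38 ; Liam | 65

Join each shipments row to its suppliers via supplier_id.
Group joined rows by suppliers.id; compute MAX(m.cost) per group.
  1: ids {11, 17, 19, 23} → MAX(m.cost)=55
  2: ids {7, 9, 22} → MAX(m.cost)=38
  3: ids {3, 12, 14, 15} → MAX(m.cost)=65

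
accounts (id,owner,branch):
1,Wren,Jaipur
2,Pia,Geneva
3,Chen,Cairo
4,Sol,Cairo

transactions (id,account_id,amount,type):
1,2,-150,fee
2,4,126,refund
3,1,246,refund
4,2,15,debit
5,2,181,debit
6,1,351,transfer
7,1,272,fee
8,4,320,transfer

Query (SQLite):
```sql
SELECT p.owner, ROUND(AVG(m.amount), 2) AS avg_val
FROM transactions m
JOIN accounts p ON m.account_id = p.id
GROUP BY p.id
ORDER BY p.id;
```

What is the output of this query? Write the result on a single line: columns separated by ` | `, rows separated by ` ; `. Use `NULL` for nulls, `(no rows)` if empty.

Join each transactions row to its accounts via account_id.
Group joined rows by accounts.id; compute ROUND(AVG(m.amount), 2) per group.
  1: ids {3, 6, 7} → ROUND(AVG(m.amount), 2)=289.67
  2: ids {1, 4, 5} → ROUND(AVG(m.amount), 2)=15.33
  4: ids {2, 8} → ROUND(AVG(m.amount), 2)=223

Wren | 289.67 ; Pia | 15.33 ; Sol | 223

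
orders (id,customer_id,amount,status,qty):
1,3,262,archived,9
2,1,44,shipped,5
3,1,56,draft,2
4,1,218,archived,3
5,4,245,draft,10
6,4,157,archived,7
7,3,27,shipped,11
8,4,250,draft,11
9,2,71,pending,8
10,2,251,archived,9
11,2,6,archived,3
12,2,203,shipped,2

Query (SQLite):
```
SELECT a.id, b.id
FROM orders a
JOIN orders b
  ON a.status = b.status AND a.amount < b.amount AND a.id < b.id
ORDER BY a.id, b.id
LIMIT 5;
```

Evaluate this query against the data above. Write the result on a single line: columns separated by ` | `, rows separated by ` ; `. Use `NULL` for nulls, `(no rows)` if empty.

2 | 12 ; 3 | 5 ; 3 | 8 ; 4 | 10 ; 5 | 8

Pairs (a,b) with same status, a.amount < b.amount, a.id < b.id.
status groups: archived:{1,4,6,10,11} draft:{3,5,8} pending:{9} shipped:{2,7,12}
Ordered by (a.id, b.id); first 5.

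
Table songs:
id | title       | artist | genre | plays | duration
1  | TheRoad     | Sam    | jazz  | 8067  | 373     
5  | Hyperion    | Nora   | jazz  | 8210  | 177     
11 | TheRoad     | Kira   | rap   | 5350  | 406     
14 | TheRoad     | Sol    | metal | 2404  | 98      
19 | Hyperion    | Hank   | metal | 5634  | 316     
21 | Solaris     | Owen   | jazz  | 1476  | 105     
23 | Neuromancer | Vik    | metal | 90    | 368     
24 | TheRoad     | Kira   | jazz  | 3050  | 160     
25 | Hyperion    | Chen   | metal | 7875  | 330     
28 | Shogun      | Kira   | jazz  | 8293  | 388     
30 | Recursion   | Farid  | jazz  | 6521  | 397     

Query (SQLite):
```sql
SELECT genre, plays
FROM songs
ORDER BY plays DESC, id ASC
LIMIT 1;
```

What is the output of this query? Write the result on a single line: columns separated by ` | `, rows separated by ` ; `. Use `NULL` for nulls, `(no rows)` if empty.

jazz | 8293

Sort by plays desc, tiebreak id asc: (8293, id=28), (8210, id=5), (8067, id=1), (7875, id=25) …. Take first 1.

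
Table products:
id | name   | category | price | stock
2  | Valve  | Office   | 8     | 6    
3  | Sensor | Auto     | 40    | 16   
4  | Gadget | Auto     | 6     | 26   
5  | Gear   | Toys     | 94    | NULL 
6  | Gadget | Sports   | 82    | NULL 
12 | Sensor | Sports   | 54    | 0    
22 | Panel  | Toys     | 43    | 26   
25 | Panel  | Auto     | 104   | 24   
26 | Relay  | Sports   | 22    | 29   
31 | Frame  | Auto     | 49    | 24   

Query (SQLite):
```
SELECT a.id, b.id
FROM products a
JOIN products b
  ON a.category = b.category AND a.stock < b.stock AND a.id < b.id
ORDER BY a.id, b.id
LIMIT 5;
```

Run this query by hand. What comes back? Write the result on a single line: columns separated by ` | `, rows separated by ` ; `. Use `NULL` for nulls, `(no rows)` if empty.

Pairs (a,b) with same category, a.stock < b.stock, a.id < b.id.
category groups: Auto:{3,4,25,31} Office:{2} Sports:{6,12,26} Toys:{5,22}
Ordered by (a.id, b.id); first 5.

3 | 4 ; 3 | 25 ; 3 | 31 ; 12 | 26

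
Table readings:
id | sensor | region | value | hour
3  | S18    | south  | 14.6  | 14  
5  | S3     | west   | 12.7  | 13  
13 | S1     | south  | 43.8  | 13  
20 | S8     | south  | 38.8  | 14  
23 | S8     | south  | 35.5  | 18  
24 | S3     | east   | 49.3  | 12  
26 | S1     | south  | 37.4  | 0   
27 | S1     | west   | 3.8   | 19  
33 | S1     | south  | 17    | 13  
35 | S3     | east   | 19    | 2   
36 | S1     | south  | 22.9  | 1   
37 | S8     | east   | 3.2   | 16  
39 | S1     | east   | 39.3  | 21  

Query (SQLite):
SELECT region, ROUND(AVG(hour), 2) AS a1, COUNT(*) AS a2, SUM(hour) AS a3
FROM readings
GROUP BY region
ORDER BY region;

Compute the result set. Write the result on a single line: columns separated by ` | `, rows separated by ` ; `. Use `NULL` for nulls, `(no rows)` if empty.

Group readings by region.
Per group compute: ROUND(AVG(hour), 2), COUNT(*), SUM(hour).
  east: ids {24, 35, 37, 39} → ROUND(AVG(hour), 2)=12.75, COUNT(*)=4, SUM(hour)=51
  south: ids {3, 13, 20, 23, 26, 33, 36} → ROUND(AVG(hour), 2)=10.43, COUNT(*)=7, SUM(hour)=73
  west: ids {5, 27} → ROUND(AVG(hour), 2)=16, COUNT(*)=2, SUM(hour)=32

east | 12.75 | 4 | 51 ; south | 10.43 | 7 | 73 ; west | 16 | 2 | 32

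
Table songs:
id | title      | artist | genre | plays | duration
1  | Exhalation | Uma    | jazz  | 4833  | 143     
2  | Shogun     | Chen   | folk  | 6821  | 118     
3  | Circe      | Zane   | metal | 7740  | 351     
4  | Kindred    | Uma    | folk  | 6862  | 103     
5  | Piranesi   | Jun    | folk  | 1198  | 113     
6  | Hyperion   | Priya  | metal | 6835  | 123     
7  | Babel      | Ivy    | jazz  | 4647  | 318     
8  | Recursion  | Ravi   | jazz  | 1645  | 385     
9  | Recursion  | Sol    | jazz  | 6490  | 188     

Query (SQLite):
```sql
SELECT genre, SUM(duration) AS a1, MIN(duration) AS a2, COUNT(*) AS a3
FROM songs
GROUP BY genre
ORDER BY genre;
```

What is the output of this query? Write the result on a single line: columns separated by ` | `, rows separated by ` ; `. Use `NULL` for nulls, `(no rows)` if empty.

folk | 334 | 103 | 3 ; jazz | 1034 | 143 | 4 ; metal | 474 | 123 | 2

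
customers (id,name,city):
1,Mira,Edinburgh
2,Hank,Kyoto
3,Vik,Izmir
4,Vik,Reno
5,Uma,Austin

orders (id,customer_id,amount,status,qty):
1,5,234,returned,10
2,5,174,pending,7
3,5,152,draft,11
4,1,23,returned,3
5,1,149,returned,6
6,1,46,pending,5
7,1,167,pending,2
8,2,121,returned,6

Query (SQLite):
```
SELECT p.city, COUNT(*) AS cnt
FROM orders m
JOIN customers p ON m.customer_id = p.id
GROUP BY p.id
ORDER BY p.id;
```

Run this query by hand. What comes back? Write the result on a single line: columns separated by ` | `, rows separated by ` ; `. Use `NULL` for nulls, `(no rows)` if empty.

Join each orders row to its customers via customer_id.
Group joined rows by customers.id; compute COUNT(*) per group.
  1: ids {4, 5, 6, 7} → COUNT(*)=4
  2: ids {8} → COUNT(*)=1
  5: ids {1, 2, 3} → COUNT(*)=3

Edinburgh | 4 ; Kyoto | 1 ; Austin | 3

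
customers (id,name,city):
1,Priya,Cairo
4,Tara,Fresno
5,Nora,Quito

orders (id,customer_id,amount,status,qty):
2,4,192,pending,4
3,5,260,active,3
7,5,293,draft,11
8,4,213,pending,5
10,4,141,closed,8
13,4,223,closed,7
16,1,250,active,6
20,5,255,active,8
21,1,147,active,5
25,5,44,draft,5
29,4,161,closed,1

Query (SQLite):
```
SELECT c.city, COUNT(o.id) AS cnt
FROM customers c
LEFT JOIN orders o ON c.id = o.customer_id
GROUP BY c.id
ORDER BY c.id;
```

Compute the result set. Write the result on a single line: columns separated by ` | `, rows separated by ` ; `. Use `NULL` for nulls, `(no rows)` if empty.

Cairo | 2 ; Fresno | 5 ; Quito | 4

LEFT JOIN keeps every customers row; unmatched ones get NULL for orders columns.
Group by customers.id and compute COUNT(o.id). COUNT(col) of an all-NULL group is 0.
  1: ids {16, 21} → COUNT(o.id)=2
  4: ids {2, 8, 10, 13, 29} → COUNT(o.id)=5
  5: ids {3, 7, 20, 25} → COUNT(o.id)=4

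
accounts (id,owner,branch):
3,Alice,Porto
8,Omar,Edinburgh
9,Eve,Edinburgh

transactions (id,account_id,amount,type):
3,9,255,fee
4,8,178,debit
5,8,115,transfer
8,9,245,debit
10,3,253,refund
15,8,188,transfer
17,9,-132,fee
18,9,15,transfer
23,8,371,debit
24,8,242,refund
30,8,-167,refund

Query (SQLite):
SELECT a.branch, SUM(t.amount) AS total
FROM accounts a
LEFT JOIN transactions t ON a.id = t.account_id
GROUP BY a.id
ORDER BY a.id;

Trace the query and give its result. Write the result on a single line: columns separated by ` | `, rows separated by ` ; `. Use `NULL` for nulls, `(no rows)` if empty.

LEFT JOIN keeps every accounts row; unmatched ones get NULL for transactions columns.
Group by accounts.id and compute SUM(t.amount). SUM over an all-NULL group is NULL.
  3: ids {10} → SUM(t.amount)=253
  8: ids {4, 5, 15, 23, 24, 30} → SUM(t.amount)=927
  9: ids {3, 8, 17, 18} → SUM(t.amount)=383

Porto | 253 ; Edinburgh | 927 ; Edinburgh | 383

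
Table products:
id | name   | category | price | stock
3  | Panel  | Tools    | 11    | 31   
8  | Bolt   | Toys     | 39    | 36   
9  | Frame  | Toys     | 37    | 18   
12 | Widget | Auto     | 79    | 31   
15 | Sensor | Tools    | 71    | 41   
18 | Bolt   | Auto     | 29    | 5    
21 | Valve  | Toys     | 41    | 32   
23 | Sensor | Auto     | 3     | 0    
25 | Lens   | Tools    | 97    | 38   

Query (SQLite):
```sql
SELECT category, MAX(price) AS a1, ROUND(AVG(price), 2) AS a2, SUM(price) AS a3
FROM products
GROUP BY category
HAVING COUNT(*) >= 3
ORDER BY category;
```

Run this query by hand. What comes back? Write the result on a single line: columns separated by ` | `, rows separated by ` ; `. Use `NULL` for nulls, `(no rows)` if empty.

Group products by category.
Per group compute: MAX(price), ROUND(AVG(price), 2), SUM(price).
HAVING: drop groups with fewer than 3 rows.
  Auto: ids {12, 18, 23} → MAX(price)=79, ROUND(AVG(price), 2)=37, SUM(price)=111
  Tools: ids {3, 15, 25} → MAX(price)=97, ROUND(AVG(price), 2)=59.67, SUM(price)=179
  Toys: ids {8, 9, 21} → MAX(price)=41, ROUND(AVG(price), 2)=39, SUM(price)=117

Auto | 79 | 37 | 111 ; Tools | 97 | 59.67 | 179 ; Toys | 41 | 39 | 117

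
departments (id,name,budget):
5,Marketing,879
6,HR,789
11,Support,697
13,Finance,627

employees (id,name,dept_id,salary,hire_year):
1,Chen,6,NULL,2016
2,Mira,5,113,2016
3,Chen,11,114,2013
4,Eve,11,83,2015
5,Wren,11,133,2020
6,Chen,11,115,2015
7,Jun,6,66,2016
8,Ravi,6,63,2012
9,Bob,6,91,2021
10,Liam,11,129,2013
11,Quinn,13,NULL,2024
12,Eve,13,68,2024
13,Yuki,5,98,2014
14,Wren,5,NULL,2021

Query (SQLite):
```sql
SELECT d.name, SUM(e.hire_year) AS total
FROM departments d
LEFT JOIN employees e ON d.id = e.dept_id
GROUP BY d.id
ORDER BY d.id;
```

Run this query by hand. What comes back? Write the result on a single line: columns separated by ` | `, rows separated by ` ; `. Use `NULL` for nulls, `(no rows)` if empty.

LEFT JOIN keeps every departments row; unmatched ones get NULL for employees columns.
Group by departments.id and compute SUM(e.hire_year). SUM over an all-NULL group is NULL.
  5: ids {2, 13, 14} → SUM(e.hire_year)=6051
  6: ids {1, 7, 8, 9} → SUM(e.hire_year)=8065
  11: ids {3, 4, 5, 6, 10} → SUM(e.hire_year)=10076
  13: ids {11, 12} → SUM(e.hire_year)=4048

Marketing | 6051 ; HR | 8065 ; Support | 10076 ; Finance | 4048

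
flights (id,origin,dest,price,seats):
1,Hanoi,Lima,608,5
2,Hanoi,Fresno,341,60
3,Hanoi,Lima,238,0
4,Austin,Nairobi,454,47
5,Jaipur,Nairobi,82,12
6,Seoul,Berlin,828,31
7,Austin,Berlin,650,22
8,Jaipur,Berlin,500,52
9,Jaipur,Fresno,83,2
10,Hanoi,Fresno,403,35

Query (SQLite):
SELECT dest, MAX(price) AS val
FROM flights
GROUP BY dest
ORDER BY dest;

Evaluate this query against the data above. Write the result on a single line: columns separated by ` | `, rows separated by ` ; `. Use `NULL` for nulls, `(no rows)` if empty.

Berlin | 828 ; Fresno | 403 ; Lima | 608 ; Nairobi | 454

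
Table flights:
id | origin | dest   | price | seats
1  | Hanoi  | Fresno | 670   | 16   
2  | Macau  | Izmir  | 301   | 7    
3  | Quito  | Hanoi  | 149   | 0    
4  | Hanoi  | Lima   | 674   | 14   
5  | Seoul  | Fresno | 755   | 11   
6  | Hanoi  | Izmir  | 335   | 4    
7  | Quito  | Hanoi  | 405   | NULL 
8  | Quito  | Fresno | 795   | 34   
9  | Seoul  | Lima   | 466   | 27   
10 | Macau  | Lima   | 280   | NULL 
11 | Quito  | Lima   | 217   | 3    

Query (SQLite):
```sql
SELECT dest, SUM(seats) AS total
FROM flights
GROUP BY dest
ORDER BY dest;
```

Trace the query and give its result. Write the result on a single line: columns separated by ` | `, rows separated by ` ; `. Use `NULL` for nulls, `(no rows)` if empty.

Fresno | 61 ; Hanoi | 0 ; Izmir | 11 ; Lima | 44

Partition flights by dest; compute SUM(seats) within each group.
  Fresno: ids {1, 5, 8} → SUM(seats)=61
  Hanoi: ids {3, 7} → SUM(seats)=0
  Izmir: ids {2, 6} → SUM(seats)=11
  Lima: ids {4, 9, 10, 11} → SUM(seats)=44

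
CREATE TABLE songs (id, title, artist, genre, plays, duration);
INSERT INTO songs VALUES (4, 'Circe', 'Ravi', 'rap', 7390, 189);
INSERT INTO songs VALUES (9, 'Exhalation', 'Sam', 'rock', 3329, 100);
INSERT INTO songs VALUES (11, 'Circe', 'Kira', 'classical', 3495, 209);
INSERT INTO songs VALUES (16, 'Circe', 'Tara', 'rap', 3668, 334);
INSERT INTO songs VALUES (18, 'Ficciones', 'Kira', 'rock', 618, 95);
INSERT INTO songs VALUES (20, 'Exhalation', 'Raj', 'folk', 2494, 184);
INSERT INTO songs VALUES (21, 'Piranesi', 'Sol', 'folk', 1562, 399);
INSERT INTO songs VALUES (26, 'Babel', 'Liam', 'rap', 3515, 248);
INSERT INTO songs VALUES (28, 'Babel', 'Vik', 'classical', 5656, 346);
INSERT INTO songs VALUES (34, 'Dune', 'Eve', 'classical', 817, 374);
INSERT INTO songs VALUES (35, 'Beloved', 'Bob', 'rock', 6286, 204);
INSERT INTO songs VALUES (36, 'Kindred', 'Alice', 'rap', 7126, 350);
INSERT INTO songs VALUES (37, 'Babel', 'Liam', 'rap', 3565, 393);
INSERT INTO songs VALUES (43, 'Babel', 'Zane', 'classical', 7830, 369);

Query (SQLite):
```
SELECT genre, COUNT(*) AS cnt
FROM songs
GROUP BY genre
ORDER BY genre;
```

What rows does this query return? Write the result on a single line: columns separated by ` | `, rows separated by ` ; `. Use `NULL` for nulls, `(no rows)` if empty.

Partition songs by genre; compute COUNT(*) within each group.
  classical: ids {11, 28, 34, 43} → COUNT(*)=4
  folk: ids {20, 21} → COUNT(*)=2
  rap: ids {4, 16, 26, 36, 37} → COUNT(*)=5
  rock: ids {9, 18, 35} → COUNT(*)=3

classical | 4 ; folk | 2 ; rap | 5 ; rock | 3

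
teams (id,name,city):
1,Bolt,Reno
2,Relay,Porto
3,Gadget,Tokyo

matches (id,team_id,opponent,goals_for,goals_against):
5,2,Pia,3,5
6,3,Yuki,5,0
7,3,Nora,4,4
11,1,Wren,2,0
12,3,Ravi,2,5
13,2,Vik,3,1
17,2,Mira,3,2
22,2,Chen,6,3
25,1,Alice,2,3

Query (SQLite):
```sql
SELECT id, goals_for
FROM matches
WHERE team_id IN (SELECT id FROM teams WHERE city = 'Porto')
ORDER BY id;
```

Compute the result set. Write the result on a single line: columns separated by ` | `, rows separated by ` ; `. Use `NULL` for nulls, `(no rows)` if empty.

5 | 3 ; 13 | 3 ; 17 | 3 ; 22 | 6

Inner query: teams.id where city = 'Porto'.
Outer: keep matches rows whose team_id is in that set.
Inner query → {2}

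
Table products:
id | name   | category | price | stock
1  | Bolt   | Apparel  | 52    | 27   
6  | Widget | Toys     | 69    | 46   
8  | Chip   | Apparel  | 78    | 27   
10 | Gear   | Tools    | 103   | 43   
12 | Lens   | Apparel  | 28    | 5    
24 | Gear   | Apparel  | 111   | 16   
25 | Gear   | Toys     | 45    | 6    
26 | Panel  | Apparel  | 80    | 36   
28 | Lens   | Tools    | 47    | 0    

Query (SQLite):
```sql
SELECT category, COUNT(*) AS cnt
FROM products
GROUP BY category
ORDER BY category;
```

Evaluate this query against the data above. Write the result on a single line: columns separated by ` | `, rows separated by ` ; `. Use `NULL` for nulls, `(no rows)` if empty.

Apparel | 5 ; Tools | 2 ; Toys | 2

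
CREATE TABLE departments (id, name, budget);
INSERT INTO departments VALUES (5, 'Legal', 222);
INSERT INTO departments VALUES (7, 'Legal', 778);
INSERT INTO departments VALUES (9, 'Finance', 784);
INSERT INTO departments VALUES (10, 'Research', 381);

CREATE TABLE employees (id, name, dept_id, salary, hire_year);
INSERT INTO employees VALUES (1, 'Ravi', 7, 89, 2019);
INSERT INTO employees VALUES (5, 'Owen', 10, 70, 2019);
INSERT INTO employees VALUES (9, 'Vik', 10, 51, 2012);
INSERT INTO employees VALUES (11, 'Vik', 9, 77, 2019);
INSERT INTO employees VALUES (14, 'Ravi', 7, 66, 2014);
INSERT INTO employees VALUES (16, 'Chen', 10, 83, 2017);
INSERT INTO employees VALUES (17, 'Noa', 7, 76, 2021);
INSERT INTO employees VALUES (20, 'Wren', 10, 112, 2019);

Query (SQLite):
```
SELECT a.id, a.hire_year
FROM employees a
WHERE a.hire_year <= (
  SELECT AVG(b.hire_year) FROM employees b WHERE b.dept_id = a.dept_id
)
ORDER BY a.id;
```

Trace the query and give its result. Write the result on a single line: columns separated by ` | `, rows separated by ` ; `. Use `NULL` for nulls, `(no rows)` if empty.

For each employees row a, compute AVG(hire_year) over rows sharing a.dept_id.
Keep row a if a.hire_year <= that per-group AVG.
  dept_id=7: AVG(hire_year) = 2018.0
  dept_id=9: AVG(hire_year) = 2019.0
  dept_id=10: AVG(hire_year) = 2016.75

9 | 2012 ; 11 | 2019 ; 14 | 2014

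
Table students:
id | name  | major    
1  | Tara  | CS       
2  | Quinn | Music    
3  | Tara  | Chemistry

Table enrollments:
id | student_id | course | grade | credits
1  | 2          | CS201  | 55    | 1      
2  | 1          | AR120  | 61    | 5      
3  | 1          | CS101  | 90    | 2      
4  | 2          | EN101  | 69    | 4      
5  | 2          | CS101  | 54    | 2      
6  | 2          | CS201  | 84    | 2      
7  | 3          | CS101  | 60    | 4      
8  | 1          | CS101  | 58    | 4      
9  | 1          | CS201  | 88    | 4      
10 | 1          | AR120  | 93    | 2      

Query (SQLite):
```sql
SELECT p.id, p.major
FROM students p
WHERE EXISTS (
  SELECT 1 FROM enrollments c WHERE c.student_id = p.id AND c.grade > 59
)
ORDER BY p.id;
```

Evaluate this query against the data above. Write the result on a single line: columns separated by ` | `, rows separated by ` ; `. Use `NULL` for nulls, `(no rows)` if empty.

For each students row, check whether any enrollments with matching student_id has grade > 59.
Keep rows where that is true.

1 | CS ; 2 | Music ; 3 | Chemistry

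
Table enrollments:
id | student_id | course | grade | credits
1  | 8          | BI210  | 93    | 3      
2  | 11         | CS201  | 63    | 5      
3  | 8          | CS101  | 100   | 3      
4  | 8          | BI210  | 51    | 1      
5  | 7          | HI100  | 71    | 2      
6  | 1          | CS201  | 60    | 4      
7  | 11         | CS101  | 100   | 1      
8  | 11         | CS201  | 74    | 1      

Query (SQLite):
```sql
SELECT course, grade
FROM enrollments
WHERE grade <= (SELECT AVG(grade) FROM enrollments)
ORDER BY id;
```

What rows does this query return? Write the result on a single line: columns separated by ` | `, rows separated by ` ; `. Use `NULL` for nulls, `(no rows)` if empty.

Scalar subquery: AVG(grade) over all enrollments rows = 76.5.
Keep rows where grade <= that value.

CS201 | 63 ; BI210 | 51 ; HI100 | 71 ; CS201 | 60 ; CS201 | 74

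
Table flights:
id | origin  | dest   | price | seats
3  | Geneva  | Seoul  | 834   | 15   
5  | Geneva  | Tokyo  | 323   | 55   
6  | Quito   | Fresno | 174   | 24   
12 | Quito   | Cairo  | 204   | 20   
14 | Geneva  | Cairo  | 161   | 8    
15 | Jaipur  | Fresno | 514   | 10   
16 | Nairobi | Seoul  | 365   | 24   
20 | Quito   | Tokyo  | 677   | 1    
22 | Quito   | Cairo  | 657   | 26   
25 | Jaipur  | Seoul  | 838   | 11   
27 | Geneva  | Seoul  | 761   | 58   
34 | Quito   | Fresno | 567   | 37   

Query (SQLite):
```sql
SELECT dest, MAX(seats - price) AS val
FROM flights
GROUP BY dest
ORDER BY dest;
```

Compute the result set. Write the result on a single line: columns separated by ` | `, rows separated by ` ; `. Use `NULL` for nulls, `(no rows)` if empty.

Cairo | -153 ; Fresno | -150 ; Seoul | -341 ; Tokyo | -268

For each row compute seats - price.
Group by dest; take MAX of the expression per group.
  Cairo: ids {12, 14, 22} → MAX(seats - price)=-153
  Fresno: ids {6, 15, 34} → MAX(seats - price)=-150
  Seoul: ids {3, 16, 25, 27} → MAX(seats - price)=-341
  Tokyo: ids {5, 20} → MAX(seats - price)=-268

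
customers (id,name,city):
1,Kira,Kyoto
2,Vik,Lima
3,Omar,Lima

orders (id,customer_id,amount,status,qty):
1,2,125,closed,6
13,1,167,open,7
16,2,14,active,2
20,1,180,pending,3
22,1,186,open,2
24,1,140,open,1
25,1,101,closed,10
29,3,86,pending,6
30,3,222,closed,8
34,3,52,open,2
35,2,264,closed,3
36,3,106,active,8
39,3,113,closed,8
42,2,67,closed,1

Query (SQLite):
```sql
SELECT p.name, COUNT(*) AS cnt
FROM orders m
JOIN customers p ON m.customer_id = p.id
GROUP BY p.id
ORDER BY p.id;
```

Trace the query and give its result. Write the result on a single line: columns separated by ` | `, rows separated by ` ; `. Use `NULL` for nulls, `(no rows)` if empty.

Kira | 5 ; Vik | 4 ; Omar | 5

Join each orders row to its customers via customer_id.
Group joined rows by customers.id; compute COUNT(*) per group.
  1: ids {13, 20, 22, 24, 25} → COUNT(*)=5
  2: ids {1, 16, 35, 42} → COUNT(*)=4
  3: ids {29, 30, 34, 36, 39} → COUNT(*)=5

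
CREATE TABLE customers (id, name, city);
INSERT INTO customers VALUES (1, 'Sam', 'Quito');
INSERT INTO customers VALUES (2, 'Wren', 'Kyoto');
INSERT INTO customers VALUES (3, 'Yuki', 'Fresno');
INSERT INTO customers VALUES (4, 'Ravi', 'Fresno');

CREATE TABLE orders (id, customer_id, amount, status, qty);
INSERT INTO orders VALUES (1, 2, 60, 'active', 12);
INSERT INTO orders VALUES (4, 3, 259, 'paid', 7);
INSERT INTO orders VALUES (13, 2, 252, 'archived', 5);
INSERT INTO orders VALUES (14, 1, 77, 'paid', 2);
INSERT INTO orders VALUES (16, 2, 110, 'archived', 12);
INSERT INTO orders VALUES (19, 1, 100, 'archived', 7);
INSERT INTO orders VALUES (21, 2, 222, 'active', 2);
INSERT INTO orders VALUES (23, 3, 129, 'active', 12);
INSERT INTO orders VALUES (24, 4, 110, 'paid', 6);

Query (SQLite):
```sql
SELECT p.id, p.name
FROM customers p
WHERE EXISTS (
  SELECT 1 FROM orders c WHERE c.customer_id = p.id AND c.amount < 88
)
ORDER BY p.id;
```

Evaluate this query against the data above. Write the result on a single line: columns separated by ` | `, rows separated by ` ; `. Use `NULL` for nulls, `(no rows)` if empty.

1 | Sam ; 2 | Wren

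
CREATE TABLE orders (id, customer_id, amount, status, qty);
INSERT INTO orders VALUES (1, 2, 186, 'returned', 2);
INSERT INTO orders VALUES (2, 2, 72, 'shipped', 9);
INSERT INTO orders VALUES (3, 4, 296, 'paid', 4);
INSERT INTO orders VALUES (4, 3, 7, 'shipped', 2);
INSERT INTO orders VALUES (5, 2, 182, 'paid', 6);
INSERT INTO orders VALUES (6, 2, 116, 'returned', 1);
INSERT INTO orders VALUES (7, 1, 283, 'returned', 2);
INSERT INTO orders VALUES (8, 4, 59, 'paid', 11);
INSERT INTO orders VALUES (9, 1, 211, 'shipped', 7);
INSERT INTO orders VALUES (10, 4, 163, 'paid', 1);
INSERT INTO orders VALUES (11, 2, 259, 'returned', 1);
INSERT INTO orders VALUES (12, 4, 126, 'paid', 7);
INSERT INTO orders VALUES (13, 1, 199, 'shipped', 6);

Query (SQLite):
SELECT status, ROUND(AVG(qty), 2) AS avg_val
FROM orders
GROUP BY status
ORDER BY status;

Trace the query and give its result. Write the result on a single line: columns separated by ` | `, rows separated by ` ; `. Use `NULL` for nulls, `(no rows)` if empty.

paid | 5.8 ; returned | 1.5 ; shipped | 6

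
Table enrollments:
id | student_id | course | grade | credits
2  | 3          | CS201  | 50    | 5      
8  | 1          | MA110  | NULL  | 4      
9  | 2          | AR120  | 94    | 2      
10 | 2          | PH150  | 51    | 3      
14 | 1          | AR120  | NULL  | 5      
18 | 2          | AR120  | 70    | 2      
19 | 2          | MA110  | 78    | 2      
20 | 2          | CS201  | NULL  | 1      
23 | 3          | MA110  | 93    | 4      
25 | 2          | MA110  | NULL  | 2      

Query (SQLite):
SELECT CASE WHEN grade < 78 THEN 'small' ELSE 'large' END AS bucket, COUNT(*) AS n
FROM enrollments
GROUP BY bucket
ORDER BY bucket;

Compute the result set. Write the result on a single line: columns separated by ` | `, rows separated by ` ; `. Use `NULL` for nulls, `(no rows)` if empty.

large | 7 ; small | 3

Bucket rows by grade < 78 → 'small' else 'large'; count each bucket.
NULL < 78 is unknown, so NULL grade falls into ELSE → 'large'.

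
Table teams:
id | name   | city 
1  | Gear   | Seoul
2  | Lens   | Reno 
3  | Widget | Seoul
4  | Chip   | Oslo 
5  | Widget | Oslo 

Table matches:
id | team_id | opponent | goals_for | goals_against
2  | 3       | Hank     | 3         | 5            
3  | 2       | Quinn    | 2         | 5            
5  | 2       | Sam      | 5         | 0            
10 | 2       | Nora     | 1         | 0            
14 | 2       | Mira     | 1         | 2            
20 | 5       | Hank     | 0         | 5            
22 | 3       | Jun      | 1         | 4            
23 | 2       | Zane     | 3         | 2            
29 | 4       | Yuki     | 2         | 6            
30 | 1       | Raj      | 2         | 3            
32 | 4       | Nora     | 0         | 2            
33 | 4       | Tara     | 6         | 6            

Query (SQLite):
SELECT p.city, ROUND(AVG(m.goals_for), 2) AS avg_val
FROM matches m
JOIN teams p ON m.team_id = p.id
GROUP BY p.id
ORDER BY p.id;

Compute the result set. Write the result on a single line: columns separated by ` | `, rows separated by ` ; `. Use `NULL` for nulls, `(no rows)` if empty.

Join each matches row to its teams via team_id.
Group joined rows by teams.id; compute ROUND(AVG(m.goals_for), 2) per group.
  1: ids {30} → ROUND(AVG(m.goals_for), 2)=2
  2: ids {3, 5, 10, 14, 23} → ROUND(AVG(m.goals_for), 2)=2.4
  3: ids {2, 22} → ROUND(AVG(m.goals_for), 2)=2
  4: ids {29, 32, 33} → ROUND(AVG(m.goals_for), 2)=2.67
  5: ids {20} → ROUND(AVG(m.goals_for), 2)=0

Seoul | 2 ; Reno | 2.4 ; Seoul | 2 ; Oslo | 2.67 ; Oslo | 0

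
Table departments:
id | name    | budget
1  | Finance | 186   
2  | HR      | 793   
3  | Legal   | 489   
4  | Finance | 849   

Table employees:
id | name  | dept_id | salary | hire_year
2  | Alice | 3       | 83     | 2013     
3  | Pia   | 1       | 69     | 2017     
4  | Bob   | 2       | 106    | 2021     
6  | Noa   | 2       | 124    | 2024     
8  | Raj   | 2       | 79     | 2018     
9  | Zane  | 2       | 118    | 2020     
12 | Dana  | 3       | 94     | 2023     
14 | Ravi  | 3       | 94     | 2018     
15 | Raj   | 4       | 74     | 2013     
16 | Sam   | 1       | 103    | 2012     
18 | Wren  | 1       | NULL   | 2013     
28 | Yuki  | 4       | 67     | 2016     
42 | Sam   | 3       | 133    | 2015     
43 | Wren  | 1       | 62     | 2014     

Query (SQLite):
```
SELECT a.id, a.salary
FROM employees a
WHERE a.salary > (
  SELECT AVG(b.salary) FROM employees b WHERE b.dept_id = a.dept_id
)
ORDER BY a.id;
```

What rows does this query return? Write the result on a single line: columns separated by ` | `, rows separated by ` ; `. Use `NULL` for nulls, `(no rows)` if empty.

6 | 124 ; 9 | 118 ; 15 | 74 ; 16 | 103 ; 42 | 133

For each employees row a, compute AVG(salary) over rows sharing a.dept_id.
Keep row a if a.salary > that per-group AVG.
  dept_id=1: AVG(salary) = 78.0
  dept_id=2: AVG(salary) = 106.75
  dept_id=3: AVG(salary) = 101.0
  dept_id=4: AVG(salary) = 70.5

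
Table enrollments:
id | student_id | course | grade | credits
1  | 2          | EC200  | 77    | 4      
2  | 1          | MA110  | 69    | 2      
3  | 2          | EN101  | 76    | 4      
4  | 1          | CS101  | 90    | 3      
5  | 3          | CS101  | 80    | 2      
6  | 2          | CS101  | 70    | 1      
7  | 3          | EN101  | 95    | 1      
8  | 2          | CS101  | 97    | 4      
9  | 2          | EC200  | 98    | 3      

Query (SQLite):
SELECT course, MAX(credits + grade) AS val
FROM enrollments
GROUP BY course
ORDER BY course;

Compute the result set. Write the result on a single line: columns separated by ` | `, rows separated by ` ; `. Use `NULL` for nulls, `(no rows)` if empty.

CS101 | 101 ; EC200 | 101 ; EN101 | 96 ; MA110 | 71

For each row compute credits + grade.
Group by course; take MAX of the expression per group.
  CS101: ids {4, 5, 6, 8} → MAX(credits + grade)=101
  EC200: ids {1, 9} → MAX(credits + grade)=101
  EN101: ids {3, 7} → MAX(credits + grade)=96
  MA110: ids {2} → MAX(credits + grade)=71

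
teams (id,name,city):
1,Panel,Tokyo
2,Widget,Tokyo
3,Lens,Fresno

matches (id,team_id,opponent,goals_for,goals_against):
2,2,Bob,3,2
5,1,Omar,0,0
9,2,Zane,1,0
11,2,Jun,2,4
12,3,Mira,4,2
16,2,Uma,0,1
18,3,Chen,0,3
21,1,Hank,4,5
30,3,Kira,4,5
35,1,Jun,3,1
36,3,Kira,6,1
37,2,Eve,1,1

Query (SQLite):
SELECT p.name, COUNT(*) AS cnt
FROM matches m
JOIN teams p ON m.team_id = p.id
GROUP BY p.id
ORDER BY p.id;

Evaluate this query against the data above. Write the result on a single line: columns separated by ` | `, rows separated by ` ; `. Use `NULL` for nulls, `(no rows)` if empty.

Panel | 3 ; Widget | 5 ; Lens | 4

Join each matches row to its teams via team_id.
Group joined rows by teams.id; compute COUNT(*) per group.
  1: ids {5, 21, 35} → COUNT(*)=3
  2: ids {2, 9, 11, 16, 37} → COUNT(*)=5
  3: ids {12, 18, 30, 36} → COUNT(*)=4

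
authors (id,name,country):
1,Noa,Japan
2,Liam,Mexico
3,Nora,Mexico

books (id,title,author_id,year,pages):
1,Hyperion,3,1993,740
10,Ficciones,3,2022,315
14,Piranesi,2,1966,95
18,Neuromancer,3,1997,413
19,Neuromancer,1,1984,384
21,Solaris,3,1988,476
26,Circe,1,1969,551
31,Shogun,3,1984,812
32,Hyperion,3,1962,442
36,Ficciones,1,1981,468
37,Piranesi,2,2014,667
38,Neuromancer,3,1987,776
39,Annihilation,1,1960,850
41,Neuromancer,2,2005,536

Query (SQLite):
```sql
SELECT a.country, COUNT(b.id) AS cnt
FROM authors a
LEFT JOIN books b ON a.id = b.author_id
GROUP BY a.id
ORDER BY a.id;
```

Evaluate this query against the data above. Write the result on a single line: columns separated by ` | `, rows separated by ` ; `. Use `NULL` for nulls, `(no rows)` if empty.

Japan | 4 ; Mexico | 3 ; Mexico | 7

LEFT JOIN keeps every authors row; unmatched ones get NULL for books columns.
Group by authors.id and compute COUNT(b.id). COUNT(col) of an all-NULL group is 0.
  1: ids {19, 26, 36, 39} → COUNT(b.id)=4
  2: ids {14, 37, 41} → COUNT(b.id)=3
  3: ids {1, 10, 18, 21, 31, 32, 38} → COUNT(b.id)=7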